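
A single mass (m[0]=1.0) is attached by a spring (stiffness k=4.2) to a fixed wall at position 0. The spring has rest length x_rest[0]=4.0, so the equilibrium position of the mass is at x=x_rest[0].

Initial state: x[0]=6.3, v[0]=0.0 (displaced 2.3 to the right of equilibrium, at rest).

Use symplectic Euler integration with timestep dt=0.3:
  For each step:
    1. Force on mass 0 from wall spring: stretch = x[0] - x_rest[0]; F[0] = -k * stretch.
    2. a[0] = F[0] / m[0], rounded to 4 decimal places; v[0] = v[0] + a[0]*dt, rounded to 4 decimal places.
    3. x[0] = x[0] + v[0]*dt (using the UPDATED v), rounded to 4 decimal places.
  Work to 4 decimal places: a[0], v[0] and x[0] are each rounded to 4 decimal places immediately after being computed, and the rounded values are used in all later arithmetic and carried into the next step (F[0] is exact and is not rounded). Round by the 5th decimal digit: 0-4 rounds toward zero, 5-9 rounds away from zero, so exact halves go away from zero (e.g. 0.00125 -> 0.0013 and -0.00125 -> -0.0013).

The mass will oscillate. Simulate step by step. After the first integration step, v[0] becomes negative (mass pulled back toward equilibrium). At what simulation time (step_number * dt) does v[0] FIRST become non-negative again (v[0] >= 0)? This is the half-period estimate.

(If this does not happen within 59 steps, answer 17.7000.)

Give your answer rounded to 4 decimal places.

Answer: 1.8000

Derivation:
Step 0: x=[6.3000] v=[0.0000]
Step 1: x=[5.4306] v=[-2.8980]
Step 2: x=[4.0204] v=[-4.7006]
Step 3: x=[2.6025] v=[-4.7263]
Step 4: x=[1.7129] v=[-2.9655]
Step 5: x=[1.6878] v=[-0.0838]
Step 6: x=[2.5367] v=[2.8296]
First v>=0 after going negative at step 6, time=1.8000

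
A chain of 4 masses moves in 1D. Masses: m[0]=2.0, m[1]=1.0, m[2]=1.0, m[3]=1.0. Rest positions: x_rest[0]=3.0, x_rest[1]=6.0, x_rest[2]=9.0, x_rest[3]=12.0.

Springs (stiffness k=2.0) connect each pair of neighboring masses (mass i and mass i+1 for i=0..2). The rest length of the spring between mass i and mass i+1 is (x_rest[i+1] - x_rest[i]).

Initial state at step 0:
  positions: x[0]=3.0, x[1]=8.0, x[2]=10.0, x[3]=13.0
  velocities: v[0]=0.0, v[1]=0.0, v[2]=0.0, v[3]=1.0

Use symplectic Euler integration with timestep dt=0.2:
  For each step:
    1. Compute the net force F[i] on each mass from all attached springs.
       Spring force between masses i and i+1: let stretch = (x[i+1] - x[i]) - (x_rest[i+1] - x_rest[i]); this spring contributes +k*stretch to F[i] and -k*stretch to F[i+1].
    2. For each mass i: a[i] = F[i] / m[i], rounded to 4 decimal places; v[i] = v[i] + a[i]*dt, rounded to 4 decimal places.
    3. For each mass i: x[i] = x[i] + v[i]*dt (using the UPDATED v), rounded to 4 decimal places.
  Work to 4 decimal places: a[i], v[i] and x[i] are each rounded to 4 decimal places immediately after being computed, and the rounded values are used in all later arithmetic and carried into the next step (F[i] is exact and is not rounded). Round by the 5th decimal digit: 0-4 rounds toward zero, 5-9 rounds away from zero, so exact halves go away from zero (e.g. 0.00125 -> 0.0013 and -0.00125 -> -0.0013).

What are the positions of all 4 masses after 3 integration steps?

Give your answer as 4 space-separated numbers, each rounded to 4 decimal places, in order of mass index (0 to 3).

Answer: 3.4186 6.8055 10.3899 13.5675

Derivation:
Step 0: x=[3.0000 8.0000 10.0000 13.0000] v=[0.0000 0.0000 0.0000 1.0000]
Step 1: x=[3.0800 7.7600 10.0800 13.2000] v=[0.4000 -1.2000 0.4000 1.0000]
Step 2: x=[3.2272 7.3312 10.2240 13.3904] v=[0.7360 -2.1440 0.7200 0.9520]
Step 3: x=[3.4186 6.8055 10.3899 13.5675] v=[0.9568 -2.6285 0.8294 0.8854]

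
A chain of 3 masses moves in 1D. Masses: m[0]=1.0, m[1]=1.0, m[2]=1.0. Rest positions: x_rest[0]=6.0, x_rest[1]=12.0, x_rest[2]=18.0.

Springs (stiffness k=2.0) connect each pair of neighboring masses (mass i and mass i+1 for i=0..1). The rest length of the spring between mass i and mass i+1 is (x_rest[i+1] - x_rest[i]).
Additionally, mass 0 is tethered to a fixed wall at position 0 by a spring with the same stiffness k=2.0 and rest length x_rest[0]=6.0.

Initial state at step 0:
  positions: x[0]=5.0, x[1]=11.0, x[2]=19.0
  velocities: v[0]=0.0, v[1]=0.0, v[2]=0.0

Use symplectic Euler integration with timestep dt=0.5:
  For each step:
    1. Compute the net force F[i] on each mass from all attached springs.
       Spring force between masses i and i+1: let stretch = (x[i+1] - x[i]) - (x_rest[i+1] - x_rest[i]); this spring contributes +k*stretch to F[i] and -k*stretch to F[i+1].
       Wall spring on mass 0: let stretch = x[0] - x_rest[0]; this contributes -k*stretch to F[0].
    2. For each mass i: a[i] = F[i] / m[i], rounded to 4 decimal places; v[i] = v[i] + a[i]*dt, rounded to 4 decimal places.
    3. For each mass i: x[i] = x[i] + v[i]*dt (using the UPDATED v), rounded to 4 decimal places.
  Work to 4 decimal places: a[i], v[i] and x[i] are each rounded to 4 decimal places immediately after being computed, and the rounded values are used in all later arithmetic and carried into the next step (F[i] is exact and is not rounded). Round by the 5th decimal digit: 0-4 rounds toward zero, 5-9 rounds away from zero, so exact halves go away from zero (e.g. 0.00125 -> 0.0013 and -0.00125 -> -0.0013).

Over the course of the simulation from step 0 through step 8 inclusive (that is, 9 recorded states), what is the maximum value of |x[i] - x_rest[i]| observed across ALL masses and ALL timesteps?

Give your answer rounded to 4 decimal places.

Answer: 1.5781

Derivation:
Step 0: x=[5.0000 11.0000 19.0000] v=[0.0000 0.0000 0.0000]
Step 1: x=[5.5000 12.0000 18.0000] v=[1.0000 2.0000 -2.0000]
Step 2: x=[6.5000 12.7500 17.0000] v=[2.0000 1.5000 -2.0000]
Step 3: x=[7.3750 12.5000 16.8750] v=[1.7500 -0.5000 -0.2500]
Step 4: x=[7.1250 11.8750 17.5625] v=[-0.5000 -1.2500 1.3750]
Step 5: x=[5.6875 11.7188 18.4063] v=[-2.8750 -0.3125 1.6875]
Step 6: x=[4.4219 11.8907 18.9063] v=[-2.5312 0.3437 1.0000]
Step 7: x=[4.6798 11.8360 18.8985] v=[0.5157 -0.1095 -0.0156]
Step 8: x=[6.1759 11.7344 18.3595] v=[2.9921 -0.2032 -1.0781]
Max displacement = 1.5781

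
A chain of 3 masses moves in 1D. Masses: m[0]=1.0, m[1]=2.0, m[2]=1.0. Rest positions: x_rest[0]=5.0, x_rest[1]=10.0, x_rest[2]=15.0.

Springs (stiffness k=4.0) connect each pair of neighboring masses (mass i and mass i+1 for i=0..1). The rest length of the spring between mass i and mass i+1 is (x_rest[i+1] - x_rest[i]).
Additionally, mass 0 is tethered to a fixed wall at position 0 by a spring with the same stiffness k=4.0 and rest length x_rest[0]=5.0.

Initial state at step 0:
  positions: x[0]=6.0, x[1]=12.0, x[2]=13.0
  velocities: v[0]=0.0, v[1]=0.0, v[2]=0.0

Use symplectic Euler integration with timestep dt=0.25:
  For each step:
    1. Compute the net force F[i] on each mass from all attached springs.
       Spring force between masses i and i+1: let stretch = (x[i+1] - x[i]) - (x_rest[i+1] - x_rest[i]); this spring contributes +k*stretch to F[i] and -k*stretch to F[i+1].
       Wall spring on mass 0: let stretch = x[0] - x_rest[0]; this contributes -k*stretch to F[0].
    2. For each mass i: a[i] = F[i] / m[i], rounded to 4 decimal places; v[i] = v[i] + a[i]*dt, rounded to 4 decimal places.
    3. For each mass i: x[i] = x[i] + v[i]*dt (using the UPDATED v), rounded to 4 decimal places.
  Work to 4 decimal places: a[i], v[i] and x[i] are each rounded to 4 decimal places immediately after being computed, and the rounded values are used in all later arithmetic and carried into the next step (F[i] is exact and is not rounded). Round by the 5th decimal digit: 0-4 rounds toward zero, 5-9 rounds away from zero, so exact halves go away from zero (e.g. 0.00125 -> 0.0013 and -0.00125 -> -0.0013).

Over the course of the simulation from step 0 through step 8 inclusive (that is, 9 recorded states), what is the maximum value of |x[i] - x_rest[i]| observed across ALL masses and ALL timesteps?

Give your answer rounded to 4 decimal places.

Step 0: x=[6.0000 12.0000 13.0000] v=[0.0000 0.0000 0.0000]
Step 1: x=[6.0000 11.3750 14.0000] v=[0.0000 -2.5000 4.0000]
Step 2: x=[5.8438 10.4063 15.5938] v=[-0.6250 -3.8750 6.3750]
Step 3: x=[5.3672 9.5157 17.1407] v=[-1.9063 -3.5625 6.1875]
Step 4: x=[4.5860 9.0596 18.0313] v=[-3.1250 -1.8243 3.5625]
Step 5: x=[3.7767 9.1658 17.9290] v=[-3.2374 0.4248 -0.4092]
Step 6: x=[3.3705 9.6938 16.8859] v=[-1.6250 2.1119 -4.1724]
Step 7: x=[3.7025 10.3304 15.2948] v=[1.3278 2.5463 -6.3645]
Step 8: x=[4.7658 10.7591 13.7126] v=[4.2532 1.7146 -6.3289]
Max displacement = 3.0313

Answer: 3.0313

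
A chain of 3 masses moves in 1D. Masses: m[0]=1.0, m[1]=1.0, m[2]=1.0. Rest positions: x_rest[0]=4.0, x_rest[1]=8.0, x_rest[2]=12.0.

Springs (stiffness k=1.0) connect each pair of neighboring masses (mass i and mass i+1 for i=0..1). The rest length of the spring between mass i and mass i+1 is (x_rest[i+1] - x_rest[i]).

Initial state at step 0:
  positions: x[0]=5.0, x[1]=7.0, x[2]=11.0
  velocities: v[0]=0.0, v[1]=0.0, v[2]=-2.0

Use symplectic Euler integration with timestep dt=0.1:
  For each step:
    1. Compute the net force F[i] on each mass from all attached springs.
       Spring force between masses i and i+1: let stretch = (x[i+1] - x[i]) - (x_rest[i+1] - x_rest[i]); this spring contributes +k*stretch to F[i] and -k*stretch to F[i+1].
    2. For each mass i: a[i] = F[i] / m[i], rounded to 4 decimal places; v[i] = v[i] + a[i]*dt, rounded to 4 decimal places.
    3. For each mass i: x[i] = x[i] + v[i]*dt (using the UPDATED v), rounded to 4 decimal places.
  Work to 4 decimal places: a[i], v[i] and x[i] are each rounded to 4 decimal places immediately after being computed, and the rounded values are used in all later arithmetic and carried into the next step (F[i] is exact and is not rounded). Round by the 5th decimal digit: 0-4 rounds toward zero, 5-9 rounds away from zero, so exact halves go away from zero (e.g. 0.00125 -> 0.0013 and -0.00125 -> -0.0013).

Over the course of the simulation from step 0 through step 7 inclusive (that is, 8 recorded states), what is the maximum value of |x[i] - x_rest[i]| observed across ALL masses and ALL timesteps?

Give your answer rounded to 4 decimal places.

Step 0: x=[5.0000 7.0000 11.0000] v=[0.0000 0.0000 -2.0000]
Step 1: x=[4.9800 7.0200 10.8000] v=[-0.2000 0.2000 -2.0000]
Step 2: x=[4.9404 7.0574 10.6022] v=[-0.3960 0.3740 -1.9780]
Step 3: x=[4.8820 7.1091 10.4090] v=[-0.5843 0.5168 -1.9325]
Step 4: x=[4.8058 7.1715 10.2228] v=[-0.7616 0.6241 -1.8625]
Step 5: x=[4.7133 7.2408 10.0460] v=[-0.9250 0.6927 -1.7676]
Step 6: x=[4.6061 7.3129 9.8812] v=[-1.0723 0.7205 -1.6481]
Step 7: x=[4.4859 7.3836 9.7307] v=[-1.2016 0.7067 -1.5049]
Max displacement = 2.2693

Answer: 2.2693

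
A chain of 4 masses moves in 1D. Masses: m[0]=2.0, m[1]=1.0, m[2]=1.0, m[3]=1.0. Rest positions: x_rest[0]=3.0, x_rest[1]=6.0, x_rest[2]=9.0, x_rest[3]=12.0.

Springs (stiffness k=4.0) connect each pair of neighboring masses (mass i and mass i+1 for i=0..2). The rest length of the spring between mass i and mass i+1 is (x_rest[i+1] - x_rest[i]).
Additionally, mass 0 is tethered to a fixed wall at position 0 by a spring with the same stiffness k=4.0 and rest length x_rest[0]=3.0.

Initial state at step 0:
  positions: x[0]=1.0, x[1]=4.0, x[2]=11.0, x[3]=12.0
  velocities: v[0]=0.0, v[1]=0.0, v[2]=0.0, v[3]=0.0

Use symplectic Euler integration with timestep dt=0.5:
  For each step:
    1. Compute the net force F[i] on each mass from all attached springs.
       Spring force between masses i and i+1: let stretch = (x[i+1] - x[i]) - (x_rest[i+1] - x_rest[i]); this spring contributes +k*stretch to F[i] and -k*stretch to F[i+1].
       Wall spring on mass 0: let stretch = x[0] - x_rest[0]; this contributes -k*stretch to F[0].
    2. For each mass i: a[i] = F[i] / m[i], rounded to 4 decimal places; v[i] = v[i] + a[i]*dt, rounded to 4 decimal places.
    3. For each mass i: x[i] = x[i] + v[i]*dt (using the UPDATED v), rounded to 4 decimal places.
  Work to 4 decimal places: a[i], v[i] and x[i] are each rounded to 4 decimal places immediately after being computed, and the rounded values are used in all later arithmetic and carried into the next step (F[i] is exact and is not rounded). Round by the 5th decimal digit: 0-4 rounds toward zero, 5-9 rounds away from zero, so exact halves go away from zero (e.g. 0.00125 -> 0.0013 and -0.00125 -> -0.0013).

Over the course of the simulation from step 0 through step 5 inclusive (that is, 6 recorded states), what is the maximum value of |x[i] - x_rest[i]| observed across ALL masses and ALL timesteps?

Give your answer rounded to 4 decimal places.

Step 0: x=[1.0000 4.0000 11.0000 12.0000] v=[0.0000 0.0000 0.0000 0.0000]
Step 1: x=[2.0000 8.0000 5.0000 14.0000] v=[2.0000 8.0000 -12.0000 4.0000]
Step 2: x=[5.0000 3.0000 11.0000 10.0000] v=[6.0000 -10.0000 12.0000 -8.0000]
Step 3: x=[4.5000 8.0000 8.0000 10.0000] v=[-1.0000 10.0000 -6.0000 0.0000]
Step 4: x=[3.5000 9.5000 7.0000 11.0000] v=[-2.0000 3.0000 -2.0000 2.0000]
Step 5: x=[3.7500 2.5000 12.5000 11.0000] v=[0.5000 -14.0000 11.0000 0.0000]
Max displacement = 4.0000

Answer: 4.0000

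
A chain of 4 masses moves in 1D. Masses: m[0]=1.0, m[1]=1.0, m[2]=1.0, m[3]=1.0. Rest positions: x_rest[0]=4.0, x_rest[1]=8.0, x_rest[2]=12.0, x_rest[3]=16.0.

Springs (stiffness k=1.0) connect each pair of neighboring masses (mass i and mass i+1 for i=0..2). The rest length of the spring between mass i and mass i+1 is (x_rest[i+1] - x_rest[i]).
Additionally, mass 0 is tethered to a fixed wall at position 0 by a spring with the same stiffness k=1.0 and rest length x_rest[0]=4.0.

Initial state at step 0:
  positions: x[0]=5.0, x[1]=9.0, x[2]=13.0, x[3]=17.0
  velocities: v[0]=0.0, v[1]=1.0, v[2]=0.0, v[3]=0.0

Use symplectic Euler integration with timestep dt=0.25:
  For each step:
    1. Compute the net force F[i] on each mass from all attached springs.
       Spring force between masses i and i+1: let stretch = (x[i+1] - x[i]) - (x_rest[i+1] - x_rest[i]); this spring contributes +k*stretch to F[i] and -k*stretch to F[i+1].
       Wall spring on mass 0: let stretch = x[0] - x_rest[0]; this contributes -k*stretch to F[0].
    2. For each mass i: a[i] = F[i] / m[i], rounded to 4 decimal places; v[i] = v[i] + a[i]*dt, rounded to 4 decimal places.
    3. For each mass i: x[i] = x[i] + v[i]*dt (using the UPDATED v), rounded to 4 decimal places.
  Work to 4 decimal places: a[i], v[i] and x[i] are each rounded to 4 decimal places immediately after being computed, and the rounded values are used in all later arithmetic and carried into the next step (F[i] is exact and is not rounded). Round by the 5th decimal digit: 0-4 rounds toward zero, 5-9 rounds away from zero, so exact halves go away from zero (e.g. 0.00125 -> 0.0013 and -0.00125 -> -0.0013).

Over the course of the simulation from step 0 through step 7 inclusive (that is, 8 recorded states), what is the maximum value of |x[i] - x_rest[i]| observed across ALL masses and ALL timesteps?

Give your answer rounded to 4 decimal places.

Step 0: x=[5.0000 9.0000 13.0000 17.0000] v=[0.0000 1.0000 0.0000 0.0000]
Step 1: x=[4.9375 9.2500 13.0000 17.0000] v=[-0.2500 1.0000 0.0000 0.0000]
Step 2: x=[4.8359 9.4649 13.0156 17.0000] v=[-0.4063 0.8594 0.0625 0.0000]
Step 3: x=[4.7214 9.6124 13.0583 17.0010] v=[-0.4580 0.5898 0.1709 0.0039]
Step 4: x=[4.6175 9.6695 13.1321 17.0056] v=[-0.4156 0.2285 0.2951 0.0182]
Step 5: x=[4.5408 9.6273 13.2316 17.0181] v=[-0.3070 -0.1689 0.3978 0.0498]
Step 6: x=[4.4982 9.4924 13.3425 17.0439] v=[-0.1706 -0.5395 0.4434 0.1032]
Step 7: x=[4.4866 9.2860 13.4441 17.0884] v=[-0.0466 -0.8255 0.4062 0.1779]
Max displacement = 1.6695

Answer: 1.6695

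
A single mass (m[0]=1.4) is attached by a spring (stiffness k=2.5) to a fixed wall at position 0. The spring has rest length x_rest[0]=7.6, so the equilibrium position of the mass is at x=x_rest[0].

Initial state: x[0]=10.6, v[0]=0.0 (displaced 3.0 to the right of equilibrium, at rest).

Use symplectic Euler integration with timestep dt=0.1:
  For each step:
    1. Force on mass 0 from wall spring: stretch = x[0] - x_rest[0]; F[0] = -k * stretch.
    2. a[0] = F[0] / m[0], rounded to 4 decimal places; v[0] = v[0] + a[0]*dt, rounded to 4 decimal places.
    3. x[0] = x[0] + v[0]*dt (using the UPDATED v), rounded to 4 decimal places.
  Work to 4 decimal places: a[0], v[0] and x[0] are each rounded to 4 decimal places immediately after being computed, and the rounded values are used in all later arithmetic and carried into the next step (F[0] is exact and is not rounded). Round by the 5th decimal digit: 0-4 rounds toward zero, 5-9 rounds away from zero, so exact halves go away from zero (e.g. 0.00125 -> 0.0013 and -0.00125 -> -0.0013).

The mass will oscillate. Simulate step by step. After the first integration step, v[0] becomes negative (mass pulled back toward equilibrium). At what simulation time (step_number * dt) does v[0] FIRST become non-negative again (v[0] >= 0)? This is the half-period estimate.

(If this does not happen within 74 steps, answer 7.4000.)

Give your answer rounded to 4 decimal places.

Step 0: x=[10.6000] v=[0.0000]
Step 1: x=[10.5464] v=[-0.5357]
Step 2: x=[10.4402] v=[-1.0618]
Step 3: x=[10.2833] v=[-1.5690]
Step 4: x=[10.0785] v=[-2.0482]
Step 5: x=[9.8294] v=[-2.4908]
Step 6: x=[9.5405] v=[-2.8889]
Step 7: x=[9.2170] v=[-3.2354]
Step 8: x=[8.8646] v=[-3.5242]
Step 9: x=[8.4896] v=[-3.7500]
Step 10: x=[8.0987] v=[-3.9089]
Step 11: x=[7.6989] v=[-3.9980]
Step 12: x=[7.2973] v=[-4.0157]
Step 13: x=[6.9011] v=[-3.9617]
Step 14: x=[6.5174] v=[-3.8369]
Step 15: x=[6.1530] v=[-3.6436]
Step 16: x=[5.8145] v=[-3.3852]
Step 17: x=[5.5079] v=[-3.0664]
Step 18: x=[5.2386] v=[-2.6928]
Step 19: x=[5.0115] v=[-2.2711]
Step 20: x=[4.8306] v=[-1.8089]
Step 21: x=[4.6992] v=[-1.3144]
Step 22: x=[4.6196] v=[-0.7964]
Step 23: x=[4.5932] v=[-0.2642]
Step 24: x=[4.6205] v=[0.2727]
First v>=0 after going negative at step 24, time=2.4000

Answer: 2.4000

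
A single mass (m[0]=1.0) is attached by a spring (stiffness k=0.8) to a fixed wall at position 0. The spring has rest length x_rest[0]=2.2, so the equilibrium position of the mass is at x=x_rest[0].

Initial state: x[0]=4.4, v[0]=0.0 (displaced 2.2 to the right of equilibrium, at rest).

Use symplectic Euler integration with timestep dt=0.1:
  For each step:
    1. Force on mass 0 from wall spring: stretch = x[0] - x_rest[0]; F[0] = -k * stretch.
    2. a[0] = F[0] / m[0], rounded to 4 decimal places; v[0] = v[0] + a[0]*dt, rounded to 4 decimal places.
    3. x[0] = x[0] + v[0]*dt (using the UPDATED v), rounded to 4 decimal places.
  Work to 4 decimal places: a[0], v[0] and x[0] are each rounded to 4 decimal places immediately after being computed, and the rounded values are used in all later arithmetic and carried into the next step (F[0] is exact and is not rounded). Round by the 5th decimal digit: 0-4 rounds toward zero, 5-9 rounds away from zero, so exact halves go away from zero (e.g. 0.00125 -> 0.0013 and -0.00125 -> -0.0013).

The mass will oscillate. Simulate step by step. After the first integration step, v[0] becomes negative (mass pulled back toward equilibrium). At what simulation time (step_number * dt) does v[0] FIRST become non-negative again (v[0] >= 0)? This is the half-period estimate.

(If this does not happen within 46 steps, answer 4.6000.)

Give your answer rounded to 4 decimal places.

Answer: 3.6000

Derivation:
Step 0: x=[4.4000] v=[0.0000]
Step 1: x=[4.3824] v=[-0.1760]
Step 2: x=[4.3473] v=[-0.3506]
Step 3: x=[4.2951] v=[-0.5224]
Step 4: x=[4.2261] v=[-0.6900]
Step 5: x=[4.1409] v=[-0.8521]
Step 6: x=[4.0402] v=[-1.0074]
Step 7: x=[3.9247] v=[-1.1546]
Step 8: x=[3.7954] v=[-1.2926]
Step 9: x=[3.6534] v=[-1.4202]
Step 10: x=[3.4998] v=[-1.5365]
Step 11: x=[3.3358] v=[-1.6405]
Step 12: x=[3.1627] v=[-1.7314]
Step 13: x=[2.9819] v=[-1.8084]
Step 14: x=[2.7948] v=[-1.8710]
Step 15: x=[2.6029] v=[-1.9186]
Step 16: x=[2.4078] v=[-1.9508]
Step 17: x=[2.2111] v=[-1.9674]
Step 18: x=[2.0143] v=[-1.9683]
Step 19: x=[1.8190] v=[-1.9534]
Step 20: x=[1.6267] v=[-1.9229]
Step 21: x=[1.4390] v=[-1.8770]
Step 22: x=[1.2574] v=[-1.8161]
Step 23: x=[1.0833] v=[-1.7407]
Step 24: x=[0.9182] v=[-1.6514]
Step 25: x=[0.7633] v=[-1.5489]
Step 26: x=[0.6199] v=[-1.4340]
Step 27: x=[0.4891] v=[-1.3076]
Step 28: x=[0.3720] v=[-1.1707]
Step 29: x=[0.2696] v=[-1.0245]
Step 30: x=[0.1826] v=[-0.8701]
Step 31: x=[0.1117] v=[-0.7087]
Step 32: x=[0.0575] v=[-0.5416]
Step 33: x=[0.0205] v=[-0.3702]
Step 34: x=[0.0009] v=[-0.1958]
Step 35: x=[-0.0011] v=[-0.0199]
Step 36: x=[0.0145] v=[0.1562]
First v>=0 after going negative at step 36, time=3.6000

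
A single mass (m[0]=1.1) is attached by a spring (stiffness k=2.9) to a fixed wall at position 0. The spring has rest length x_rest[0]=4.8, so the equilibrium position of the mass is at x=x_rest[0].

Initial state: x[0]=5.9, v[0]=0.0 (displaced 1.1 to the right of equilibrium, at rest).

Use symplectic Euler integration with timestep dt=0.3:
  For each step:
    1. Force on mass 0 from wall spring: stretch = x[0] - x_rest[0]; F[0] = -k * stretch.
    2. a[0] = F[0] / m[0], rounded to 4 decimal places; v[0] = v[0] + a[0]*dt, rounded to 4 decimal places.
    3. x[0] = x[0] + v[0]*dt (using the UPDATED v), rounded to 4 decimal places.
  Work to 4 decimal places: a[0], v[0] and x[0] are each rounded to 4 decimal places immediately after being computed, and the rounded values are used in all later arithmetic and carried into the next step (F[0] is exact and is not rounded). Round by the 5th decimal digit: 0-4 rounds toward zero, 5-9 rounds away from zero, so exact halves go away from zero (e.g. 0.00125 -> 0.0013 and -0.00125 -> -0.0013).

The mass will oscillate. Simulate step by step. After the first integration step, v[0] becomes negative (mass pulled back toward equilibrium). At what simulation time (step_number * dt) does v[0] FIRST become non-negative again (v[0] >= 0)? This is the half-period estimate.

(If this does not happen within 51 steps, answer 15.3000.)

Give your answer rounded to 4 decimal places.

Step 0: x=[5.9000] v=[0.0000]
Step 1: x=[5.6390] v=[-0.8700]
Step 2: x=[5.1789] v=[-1.5336]
Step 3: x=[4.6289] v=[-1.8333]
Step 4: x=[4.1195] v=[-1.6980]
Step 5: x=[3.7716] v=[-1.1598]
Step 6: x=[3.6677] v=[-0.3464]
Step 7: x=[3.8325] v=[0.5492]
First v>=0 after going negative at step 7, time=2.1000

Answer: 2.1000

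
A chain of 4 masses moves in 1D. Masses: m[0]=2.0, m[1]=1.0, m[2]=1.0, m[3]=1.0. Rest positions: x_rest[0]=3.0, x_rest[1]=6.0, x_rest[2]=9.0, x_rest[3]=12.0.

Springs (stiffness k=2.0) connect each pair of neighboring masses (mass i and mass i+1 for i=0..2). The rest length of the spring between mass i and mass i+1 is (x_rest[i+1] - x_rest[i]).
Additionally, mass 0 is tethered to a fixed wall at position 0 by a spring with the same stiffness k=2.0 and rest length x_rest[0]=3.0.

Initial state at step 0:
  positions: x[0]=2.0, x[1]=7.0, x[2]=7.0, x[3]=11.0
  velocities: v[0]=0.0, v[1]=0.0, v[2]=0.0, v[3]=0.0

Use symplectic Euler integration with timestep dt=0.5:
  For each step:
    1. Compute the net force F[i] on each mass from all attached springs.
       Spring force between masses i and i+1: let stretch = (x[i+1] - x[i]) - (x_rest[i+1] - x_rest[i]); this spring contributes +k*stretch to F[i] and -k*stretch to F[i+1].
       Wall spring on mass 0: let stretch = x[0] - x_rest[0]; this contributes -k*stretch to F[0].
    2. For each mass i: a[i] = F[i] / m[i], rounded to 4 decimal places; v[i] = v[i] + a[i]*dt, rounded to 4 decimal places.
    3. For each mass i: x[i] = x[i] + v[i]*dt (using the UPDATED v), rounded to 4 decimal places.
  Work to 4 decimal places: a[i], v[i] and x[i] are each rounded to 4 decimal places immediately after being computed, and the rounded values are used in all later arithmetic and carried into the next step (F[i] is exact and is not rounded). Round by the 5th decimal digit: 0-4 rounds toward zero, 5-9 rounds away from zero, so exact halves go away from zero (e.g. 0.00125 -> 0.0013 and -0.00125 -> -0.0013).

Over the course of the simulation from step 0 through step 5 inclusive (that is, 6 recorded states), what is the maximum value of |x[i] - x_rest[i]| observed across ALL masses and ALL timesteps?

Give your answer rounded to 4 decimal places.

Answer: 2.6250

Derivation:
Step 0: x=[2.0000 7.0000 7.0000 11.0000] v=[0.0000 0.0000 0.0000 0.0000]
Step 1: x=[2.7500 4.5000 9.0000 10.5000] v=[1.5000 -5.0000 4.0000 -1.0000]
Step 2: x=[3.2500 3.3750 9.5000 10.7500] v=[1.0000 -2.2500 1.0000 0.5000]
Step 3: x=[2.9688 5.2500 7.5625 11.8750] v=[-0.5625 3.7500 -3.8750 2.2500]
Step 4: x=[2.5157 7.1407 6.6250 12.3438] v=[-0.9063 3.7813 -1.8750 0.9375]
Step 5: x=[2.5899 6.4610 8.8048 11.4532] v=[0.1484 -1.3594 4.3595 -1.7813]
Max displacement = 2.6250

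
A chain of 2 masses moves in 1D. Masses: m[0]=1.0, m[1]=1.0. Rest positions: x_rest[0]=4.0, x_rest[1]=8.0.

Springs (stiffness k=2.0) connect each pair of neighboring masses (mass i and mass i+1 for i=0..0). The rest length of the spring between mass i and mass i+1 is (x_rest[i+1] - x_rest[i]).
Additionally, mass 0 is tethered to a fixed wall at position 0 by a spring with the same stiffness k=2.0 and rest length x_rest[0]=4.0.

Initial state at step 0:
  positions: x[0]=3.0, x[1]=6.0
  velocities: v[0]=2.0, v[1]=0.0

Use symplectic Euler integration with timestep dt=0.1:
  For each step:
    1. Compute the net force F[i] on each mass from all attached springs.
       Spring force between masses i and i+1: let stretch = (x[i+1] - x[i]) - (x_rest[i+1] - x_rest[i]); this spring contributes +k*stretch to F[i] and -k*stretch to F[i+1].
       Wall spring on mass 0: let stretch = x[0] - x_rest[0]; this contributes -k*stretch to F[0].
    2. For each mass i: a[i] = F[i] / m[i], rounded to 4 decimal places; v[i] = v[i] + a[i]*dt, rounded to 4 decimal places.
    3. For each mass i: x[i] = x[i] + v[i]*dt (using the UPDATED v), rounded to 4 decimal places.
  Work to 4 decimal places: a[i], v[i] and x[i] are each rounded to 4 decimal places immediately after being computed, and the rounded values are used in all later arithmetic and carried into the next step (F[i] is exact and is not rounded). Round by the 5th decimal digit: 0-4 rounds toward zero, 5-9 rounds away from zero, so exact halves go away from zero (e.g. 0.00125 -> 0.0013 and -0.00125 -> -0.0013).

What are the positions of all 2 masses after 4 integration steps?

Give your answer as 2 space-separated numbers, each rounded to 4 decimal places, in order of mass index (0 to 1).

Answer: 3.7282 6.2327

Derivation:
Step 0: x=[3.0000 6.0000] v=[2.0000 0.0000]
Step 1: x=[3.2000 6.0200] v=[2.0000 0.2000]
Step 2: x=[3.3924 6.0636] v=[1.9240 0.4360]
Step 3: x=[3.5704 6.1338] v=[1.7798 0.7018]
Step 4: x=[3.7282 6.2327] v=[1.5784 0.9891]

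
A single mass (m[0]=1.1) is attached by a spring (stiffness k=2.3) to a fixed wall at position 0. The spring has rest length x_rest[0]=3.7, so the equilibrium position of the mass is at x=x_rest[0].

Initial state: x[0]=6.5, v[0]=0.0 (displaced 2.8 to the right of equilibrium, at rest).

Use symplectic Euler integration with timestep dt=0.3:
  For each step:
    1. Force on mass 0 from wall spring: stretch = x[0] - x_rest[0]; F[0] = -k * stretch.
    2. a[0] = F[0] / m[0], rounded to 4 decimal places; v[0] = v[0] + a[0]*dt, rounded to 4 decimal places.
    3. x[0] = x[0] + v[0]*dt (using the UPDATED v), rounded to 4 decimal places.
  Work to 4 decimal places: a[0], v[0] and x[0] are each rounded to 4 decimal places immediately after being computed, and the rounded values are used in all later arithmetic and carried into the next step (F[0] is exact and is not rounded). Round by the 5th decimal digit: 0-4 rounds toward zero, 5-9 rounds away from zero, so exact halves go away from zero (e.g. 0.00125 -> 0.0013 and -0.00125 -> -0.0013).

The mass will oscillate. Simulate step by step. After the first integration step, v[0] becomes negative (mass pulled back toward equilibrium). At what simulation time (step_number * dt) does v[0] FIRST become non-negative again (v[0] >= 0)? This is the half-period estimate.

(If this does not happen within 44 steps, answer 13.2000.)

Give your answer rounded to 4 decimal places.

Step 0: x=[6.5000] v=[0.0000]
Step 1: x=[5.9731] v=[-1.7564]
Step 2: x=[5.0184] v=[-3.1822]
Step 3: x=[3.8156] v=[-4.0092]
Step 4: x=[2.5911] v=[-4.0817]
Step 5: x=[1.5753] v=[-3.3861]
Step 6: x=[0.9593] v=[-2.0533]
Step 7: x=[0.8591] v=[-0.3341]
Step 8: x=[1.2935] v=[1.4479]
First v>=0 after going negative at step 8, time=2.4000

Answer: 2.4000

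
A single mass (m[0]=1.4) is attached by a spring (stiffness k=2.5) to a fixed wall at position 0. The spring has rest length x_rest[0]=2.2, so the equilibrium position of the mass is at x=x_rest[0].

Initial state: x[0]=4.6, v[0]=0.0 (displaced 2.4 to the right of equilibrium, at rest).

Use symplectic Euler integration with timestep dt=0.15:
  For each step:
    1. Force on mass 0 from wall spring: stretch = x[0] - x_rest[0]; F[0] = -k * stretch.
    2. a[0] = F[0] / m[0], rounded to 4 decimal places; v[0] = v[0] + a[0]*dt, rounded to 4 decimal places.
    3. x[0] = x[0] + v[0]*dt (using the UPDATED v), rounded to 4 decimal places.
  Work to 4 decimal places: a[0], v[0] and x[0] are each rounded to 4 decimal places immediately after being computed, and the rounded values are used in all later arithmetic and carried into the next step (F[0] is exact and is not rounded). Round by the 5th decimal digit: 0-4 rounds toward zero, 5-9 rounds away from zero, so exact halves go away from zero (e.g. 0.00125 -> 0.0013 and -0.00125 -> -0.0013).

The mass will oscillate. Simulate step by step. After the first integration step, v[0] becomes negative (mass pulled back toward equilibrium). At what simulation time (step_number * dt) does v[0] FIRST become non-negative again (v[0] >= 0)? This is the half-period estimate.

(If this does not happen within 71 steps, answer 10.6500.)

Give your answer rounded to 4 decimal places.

Answer: 2.4000

Derivation:
Step 0: x=[4.6000] v=[0.0000]
Step 1: x=[4.5036] v=[-0.6429]
Step 2: x=[4.3146] v=[-1.2599]
Step 3: x=[4.0407] v=[-1.8263]
Step 4: x=[3.6928] v=[-2.3194]
Step 5: x=[3.2849] v=[-2.7193]
Step 6: x=[2.8334] v=[-3.0099]
Step 7: x=[2.3565] v=[-3.1796]
Step 8: x=[1.8733] v=[-3.2215]
Step 9: x=[1.4032] v=[-3.1340]
Step 10: x=[0.9651] v=[-2.9206]
Step 11: x=[0.5766] v=[-2.5898]
Step 12: x=[0.2534] v=[-2.1550]
Step 13: x=[0.0084] v=[-1.6336]
Step 14: x=[-0.1486] v=[-1.0466]
Step 15: x=[-0.2112] v=[-0.4175]
Step 16: x=[-0.1769] v=[0.2284]
First v>=0 after going negative at step 16, time=2.4000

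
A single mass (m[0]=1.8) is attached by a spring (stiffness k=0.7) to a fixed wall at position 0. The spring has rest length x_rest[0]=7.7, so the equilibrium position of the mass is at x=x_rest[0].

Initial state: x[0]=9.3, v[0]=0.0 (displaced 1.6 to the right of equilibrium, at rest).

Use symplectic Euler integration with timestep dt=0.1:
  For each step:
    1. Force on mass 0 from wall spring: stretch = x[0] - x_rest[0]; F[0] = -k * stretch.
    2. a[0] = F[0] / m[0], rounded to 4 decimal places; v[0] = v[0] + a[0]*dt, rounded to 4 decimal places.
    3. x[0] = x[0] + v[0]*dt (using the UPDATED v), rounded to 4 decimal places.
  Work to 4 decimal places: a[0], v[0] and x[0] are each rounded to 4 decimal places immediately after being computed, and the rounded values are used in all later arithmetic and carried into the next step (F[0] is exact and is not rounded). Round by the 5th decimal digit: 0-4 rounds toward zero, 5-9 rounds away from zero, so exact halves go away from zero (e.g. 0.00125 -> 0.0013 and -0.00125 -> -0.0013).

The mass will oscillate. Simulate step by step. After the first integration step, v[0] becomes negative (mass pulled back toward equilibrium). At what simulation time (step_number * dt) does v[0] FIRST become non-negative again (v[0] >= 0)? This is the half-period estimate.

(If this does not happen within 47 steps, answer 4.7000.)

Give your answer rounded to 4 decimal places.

Step 0: x=[9.3000] v=[0.0000]
Step 1: x=[9.2938] v=[-0.0622]
Step 2: x=[9.2814] v=[-0.1242]
Step 3: x=[9.2628] v=[-0.1857]
Step 4: x=[9.2382] v=[-0.2465]
Step 5: x=[9.2076] v=[-0.3063]
Step 6: x=[9.1711] v=[-0.3649]
Step 7: x=[9.1289] v=[-0.4221]
Step 8: x=[9.0811] v=[-0.4777]
Step 9: x=[9.0280] v=[-0.5314]
Step 10: x=[8.9697] v=[-0.5830]
Step 11: x=[8.9065] v=[-0.6324]
Step 12: x=[8.8386] v=[-0.6793]
Step 13: x=[8.7662] v=[-0.7236]
Step 14: x=[8.6897] v=[-0.7651]
Step 15: x=[8.6093] v=[-0.8036]
Step 16: x=[8.5254] v=[-0.8390]
Step 17: x=[8.4383] v=[-0.8711]
Step 18: x=[8.3483] v=[-0.8998]
Step 19: x=[8.2558] v=[-0.9250]
Step 20: x=[8.1611] v=[-0.9466]
Step 21: x=[8.0647] v=[-0.9645]
Step 22: x=[7.9668] v=[-0.9787]
Step 23: x=[7.8679] v=[-0.9891]
Step 24: x=[7.7683] v=[-0.9956]
Step 25: x=[7.6685] v=[-0.9983]
Step 26: x=[7.5688] v=[-0.9971]
Step 27: x=[7.4696] v=[-0.9920]
Step 28: x=[7.3713] v=[-0.9830]
Step 29: x=[7.2743] v=[-0.9702]
Step 30: x=[7.1789] v=[-0.9536]
Step 31: x=[7.0856] v=[-0.9333]
Step 32: x=[6.9947] v=[-0.9094]
Step 33: x=[6.9065] v=[-0.8820]
Step 34: x=[6.8214] v=[-0.8511]
Step 35: x=[6.7397] v=[-0.8169]
Step 36: x=[6.6617] v=[-0.7796]
Step 37: x=[6.5878] v=[-0.7392]
Step 38: x=[6.5182] v=[-0.6960]
Step 39: x=[6.4532] v=[-0.6500]
Step 40: x=[6.3931] v=[-0.6015]
Step 41: x=[6.3380] v=[-0.5507]
Step 42: x=[6.2882] v=[-0.4977]
Step 43: x=[6.2439] v=[-0.4428]
Step 44: x=[6.2053] v=[-0.3862]
Step 45: x=[6.1725] v=[-0.3281]
Step 46: x=[6.1456] v=[-0.2687]
Step 47: x=[6.1248] v=[-0.2083]
v[0] did not become non-negative within 47 steps; using fallback time=4.7000

Answer: 4.7000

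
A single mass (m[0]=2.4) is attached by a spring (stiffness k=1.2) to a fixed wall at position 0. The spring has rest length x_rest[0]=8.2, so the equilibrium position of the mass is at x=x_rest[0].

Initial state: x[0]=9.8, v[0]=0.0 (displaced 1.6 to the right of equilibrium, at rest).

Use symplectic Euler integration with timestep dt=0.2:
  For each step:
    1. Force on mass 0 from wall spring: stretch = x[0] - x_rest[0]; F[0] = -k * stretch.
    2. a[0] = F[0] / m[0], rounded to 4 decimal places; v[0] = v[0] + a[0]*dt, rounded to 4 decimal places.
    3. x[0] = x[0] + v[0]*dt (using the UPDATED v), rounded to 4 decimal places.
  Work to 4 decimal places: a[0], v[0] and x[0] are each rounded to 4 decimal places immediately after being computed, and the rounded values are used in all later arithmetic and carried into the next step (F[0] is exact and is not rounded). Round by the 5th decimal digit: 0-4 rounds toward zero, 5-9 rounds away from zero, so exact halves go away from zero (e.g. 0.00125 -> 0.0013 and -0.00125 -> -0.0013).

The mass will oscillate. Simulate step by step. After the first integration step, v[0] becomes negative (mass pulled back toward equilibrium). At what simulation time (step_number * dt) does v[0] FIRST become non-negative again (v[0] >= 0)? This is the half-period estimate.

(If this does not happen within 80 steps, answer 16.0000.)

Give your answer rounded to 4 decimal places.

Step 0: x=[9.8000] v=[0.0000]
Step 1: x=[9.7680] v=[-0.1600]
Step 2: x=[9.7046] v=[-0.3168]
Step 3: x=[9.6111] v=[-0.4673]
Step 4: x=[9.4894] v=[-0.6084]
Step 5: x=[9.3419] v=[-0.7373]
Step 6: x=[9.1716] v=[-0.8515]
Step 7: x=[8.9819] v=[-0.9487]
Step 8: x=[8.7765] v=[-1.0269]
Step 9: x=[8.5596] v=[-1.0846]
Step 10: x=[8.3355] v=[-1.1206]
Step 11: x=[8.1087] v=[-1.1342]
Step 12: x=[7.8837] v=[-1.1251]
Step 13: x=[7.6650] v=[-1.0935]
Step 14: x=[7.4570] v=[-1.0400]
Step 15: x=[7.2639] v=[-0.9657]
Step 16: x=[7.0895] v=[-0.8721]
Step 17: x=[6.9373] v=[-0.7610]
Step 18: x=[6.8104] v=[-0.6347]
Step 19: x=[6.7113] v=[-0.4957]
Step 20: x=[6.6419] v=[-0.3468]
Step 21: x=[6.6037] v=[-0.1910]
Step 22: x=[6.5974] v=[-0.0314]
Step 23: x=[6.6232] v=[0.1289]
First v>=0 after going negative at step 23, time=4.6000

Answer: 4.6000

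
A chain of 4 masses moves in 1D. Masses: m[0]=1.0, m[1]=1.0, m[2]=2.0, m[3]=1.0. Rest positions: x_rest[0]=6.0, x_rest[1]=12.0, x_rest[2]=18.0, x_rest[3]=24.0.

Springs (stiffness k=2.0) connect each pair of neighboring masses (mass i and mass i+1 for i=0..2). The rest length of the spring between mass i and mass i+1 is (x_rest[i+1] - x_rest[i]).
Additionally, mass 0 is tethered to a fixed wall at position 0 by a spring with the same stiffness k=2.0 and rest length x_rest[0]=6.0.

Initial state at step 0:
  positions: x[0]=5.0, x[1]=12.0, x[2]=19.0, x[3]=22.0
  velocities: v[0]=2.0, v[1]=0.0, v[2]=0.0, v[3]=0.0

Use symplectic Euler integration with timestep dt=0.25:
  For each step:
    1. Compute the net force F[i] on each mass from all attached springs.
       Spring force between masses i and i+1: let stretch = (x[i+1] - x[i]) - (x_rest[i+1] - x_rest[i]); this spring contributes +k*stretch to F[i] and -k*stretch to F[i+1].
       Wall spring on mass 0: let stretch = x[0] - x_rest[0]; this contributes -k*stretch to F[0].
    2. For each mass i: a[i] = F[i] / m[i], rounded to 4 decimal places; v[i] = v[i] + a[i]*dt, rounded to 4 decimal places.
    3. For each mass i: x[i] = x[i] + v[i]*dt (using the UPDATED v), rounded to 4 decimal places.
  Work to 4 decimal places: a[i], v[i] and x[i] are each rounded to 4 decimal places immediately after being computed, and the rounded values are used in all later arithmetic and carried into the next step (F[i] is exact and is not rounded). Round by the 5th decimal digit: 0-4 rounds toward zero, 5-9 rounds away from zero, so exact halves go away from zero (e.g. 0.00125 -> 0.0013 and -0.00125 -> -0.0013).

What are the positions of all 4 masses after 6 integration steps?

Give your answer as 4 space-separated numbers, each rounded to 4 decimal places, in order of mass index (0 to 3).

Step 0: x=[5.0000 12.0000 19.0000 22.0000] v=[2.0000 0.0000 0.0000 0.0000]
Step 1: x=[5.7500 12.0000 18.7500 22.3750] v=[3.0000 0.0000 -1.0000 1.5000]
Step 2: x=[6.5625 12.0625 18.3047 23.0469] v=[3.2500 0.2500 -1.7813 2.6875]
Step 3: x=[7.2422 12.2178 17.7656 23.8760] v=[2.7188 0.6211 -2.1563 3.3164]
Step 4: x=[7.6386 12.4446 17.2617 24.6913] v=[1.5855 0.9072 -2.0157 3.2612]
Step 5: x=[7.6809 12.6728 16.9211 25.3279] v=[0.1692 0.9128 -1.3626 2.5464]
Step 6: x=[7.3871 12.8081 16.8404 25.6637] v=[-1.1753 0.5410 -0.3230 1.3430]

Answer: 7.3871 12.8081 16.8404 25.6637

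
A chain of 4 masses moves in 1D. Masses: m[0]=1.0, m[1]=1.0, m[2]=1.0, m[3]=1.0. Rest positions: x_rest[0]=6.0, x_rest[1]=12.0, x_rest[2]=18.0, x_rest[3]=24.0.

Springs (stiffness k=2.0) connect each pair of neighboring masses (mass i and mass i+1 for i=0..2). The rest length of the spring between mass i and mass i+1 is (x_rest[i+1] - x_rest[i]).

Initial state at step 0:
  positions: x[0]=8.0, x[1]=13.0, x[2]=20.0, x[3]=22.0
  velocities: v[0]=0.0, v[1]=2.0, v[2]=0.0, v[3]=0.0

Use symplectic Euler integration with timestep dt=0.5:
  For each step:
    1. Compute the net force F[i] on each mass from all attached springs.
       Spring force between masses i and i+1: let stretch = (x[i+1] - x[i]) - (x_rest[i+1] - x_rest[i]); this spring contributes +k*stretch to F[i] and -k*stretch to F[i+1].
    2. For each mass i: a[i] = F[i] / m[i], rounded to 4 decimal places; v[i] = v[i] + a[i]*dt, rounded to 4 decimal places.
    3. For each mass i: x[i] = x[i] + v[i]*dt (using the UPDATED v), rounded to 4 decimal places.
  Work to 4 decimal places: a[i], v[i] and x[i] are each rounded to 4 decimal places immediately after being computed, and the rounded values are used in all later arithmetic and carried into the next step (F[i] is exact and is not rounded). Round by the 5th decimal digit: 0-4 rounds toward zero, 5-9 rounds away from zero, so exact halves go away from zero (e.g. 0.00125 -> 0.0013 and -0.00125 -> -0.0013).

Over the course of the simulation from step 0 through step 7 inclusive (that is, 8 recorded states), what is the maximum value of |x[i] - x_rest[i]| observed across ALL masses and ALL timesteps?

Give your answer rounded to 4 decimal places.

Step 0: x=[8.0000 13.0000 20.0000 22.0000] v=[0.0000 2.0000 0.0000 0.0000]
Step 1: x=[7.5000 15.0000 17.5000 24.0000] v=[-1.0000 4.0000 -5.0000 4.0000]
Step 2: x=[7.7500 14.5000 17.0000 25.7500] v=[0.5000 -1.0000 -1.0000 3.5000]
Step 3: x=[8.3750 11.8750 19.6250 26.1250] v=[1.2500 -5.2500 5.2500 0.7500]
Step 4: x=[7.7500 11.3750 21.6250 26.2500] v=[-1.2500 -1.0000 4.0000 0.2500]
Step 5: x=[5.9375 14.1875 20.8125 27.0625] v=[-3.6250 5.6250 -1.6250 1.6250]
Step 6: x=[5.2500 16.1875 19.8125 27.7500] v=[-1.3750 4.0000 -2.0000 1.3750]
Step 7: x=[7.0313 14.5313 20.9688 27.4688] v=[3.5625 -3.3125 2.3125 -0.5625]
Max displacement = 4.1875

Answer: 4.1875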